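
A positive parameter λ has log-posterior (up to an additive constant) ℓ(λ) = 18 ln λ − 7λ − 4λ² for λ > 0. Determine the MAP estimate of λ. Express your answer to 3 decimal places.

ℓ'(λ) = 18/λ − 7 − 8λ. Setting this to zero and multiplying by λ: 8λ² + 7λ − 18 = 0.
λ = (−7 + √(7² + 4·8·18)) / (2·8) = (−7 + √625) / 16 = (−7 + 25)/16 = 9/8.
ℓ''(λ) = −18/λ² − 8 < 0, confirming a maximum.

λ̂_MAP = 1.125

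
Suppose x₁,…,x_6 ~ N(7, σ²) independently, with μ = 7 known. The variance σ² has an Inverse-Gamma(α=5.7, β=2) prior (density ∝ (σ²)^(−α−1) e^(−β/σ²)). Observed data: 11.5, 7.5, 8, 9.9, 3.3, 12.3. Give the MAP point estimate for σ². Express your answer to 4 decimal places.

Sum of squared deviations about the known mean: SS = (11.5−7)² + (7.5−7)² + (8−7)² + (9.9−7)² + (3.3−7)² + (12.3−7)² = 71.69.
The Normal likelihood contributes (σ²)^(−n/2) exp(−SS/(2σ²)), so the posterior is Inverse-Gamma(α + n/2, β + SS/2) = Inverse-Gamma(8.7, 37.845).
The mode of Inverse-Gamma(a, b) is b/(a+1) = 37.845/9.7 ≈ 3.9015.

σ̂²_MAP = 3.9015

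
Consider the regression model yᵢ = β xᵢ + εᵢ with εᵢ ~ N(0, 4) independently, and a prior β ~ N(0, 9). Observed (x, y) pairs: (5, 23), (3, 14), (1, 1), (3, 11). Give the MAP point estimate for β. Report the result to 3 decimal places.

β̂_MAP = 4.298

log p(β | y) = −Σ(yᵢ − βxᵢ)²/(2·4) − β²/(2·9) + const.
Setting the derivative to zero: Σxᵢ(yᵢ − βxᵢ)/4 − β/9 = 0, so β = Σxᵢyᵢ / (Σxᵢ² + σ²/τ²).
Σxᵢyᵢ = 5·23 + 3·14 + 1·1 + 3·11 = 191; Σxᵢ² = 44; σ²/τ² = 4/9.
β̂_MAP = 191 / (44 + 4/9) = 191/(400/9) = 1719/400 ≈ 4.298.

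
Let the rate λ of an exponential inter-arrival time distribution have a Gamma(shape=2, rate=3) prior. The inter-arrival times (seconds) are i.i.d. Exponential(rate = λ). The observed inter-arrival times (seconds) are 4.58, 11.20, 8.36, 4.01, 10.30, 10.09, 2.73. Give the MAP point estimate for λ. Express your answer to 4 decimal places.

The Exponential(rate=λ) likelihood is ∝ λ^n e^(−λΣtᵢ). Here n = 7 and Σtᵢ = 4.58 + 11.20 + 8.36 + 4.01 + 10.30 + 10.09 + 2.73 = 51.27.
Posterior ∝ λe^(−3λ) · λ^7e^(−51.27λ) = λ^8e^(−54.27λ), i.e. Gamma(9, 54.27).
Mode = (a−1)/b = 8/54.27 ≈ 0.1474.

λ̂_MAP = 0.1474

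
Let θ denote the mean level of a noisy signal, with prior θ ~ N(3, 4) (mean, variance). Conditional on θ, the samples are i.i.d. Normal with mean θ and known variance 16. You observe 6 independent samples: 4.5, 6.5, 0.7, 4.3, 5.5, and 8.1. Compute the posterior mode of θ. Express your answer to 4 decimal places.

θ̂_MAP = 4.1600

n = 6; x̄ = (4.5 + 6.5 + 0.7 + 4.3 + 5.5 + 8.1)/6 = 29.6/6 = 74/15 ≈ 4.9333.
For a Normal prior and Normal likelihood with known variance, the posterior is Normal; its mode equals its mean, the precision-weighted average.
Prior precision 1/σ₀² = 1/4 = 0.25; data precision n/σ² = 6/16 = 0.375.
θ̂ = (0.25·3 + 0.375·(74/15)) / (0.25 + 0.375) = 2.6/0.625 = 4.1600.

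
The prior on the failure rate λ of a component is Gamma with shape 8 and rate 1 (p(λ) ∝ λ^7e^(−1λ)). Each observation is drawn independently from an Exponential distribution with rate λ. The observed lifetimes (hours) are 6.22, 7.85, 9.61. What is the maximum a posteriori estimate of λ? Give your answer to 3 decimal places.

λ̂_MAP = 0.405

The Exponential(rate=λ) likelihood is ∝ λ^n e^(−λΣtᵢ). Here n = 3 and Σtᵢ = 6.22 + 7.85 + 9.61 = 23.68.
Posterior ∝ λ^7e^(−1λ) · λ^3e^(−23.68λ) = λ^10e^(−24.68λ), i.e. Gamma(11, 24.68).
Mode = (a−1)/b = 10/24.68 ≈ 0.405.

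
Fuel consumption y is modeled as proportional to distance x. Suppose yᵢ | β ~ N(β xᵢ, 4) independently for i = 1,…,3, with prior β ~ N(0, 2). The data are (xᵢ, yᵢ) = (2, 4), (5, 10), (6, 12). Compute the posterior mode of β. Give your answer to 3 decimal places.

β̂_MAP = 1.940

log p(β | y) = −Σ(yᵢ − βxᵢ)²/(2·4) − β²/(2·2) + const.
Setting the derivative to zero: Σxᵢ(yᵢ − βxᵢ)/4 − β/2 = 0, so β = Σxᵢyᵢ / (Σxᵢ² + σ²/τ²).
Σxᵢyᵢ = 2·4 + 5·10 + 6·12 = 130; Σxᵢ² = 65; σ²/τ² = 2.
β̂_MAP = 130 / (65 + 2) = 130/67 ≈ 1.940.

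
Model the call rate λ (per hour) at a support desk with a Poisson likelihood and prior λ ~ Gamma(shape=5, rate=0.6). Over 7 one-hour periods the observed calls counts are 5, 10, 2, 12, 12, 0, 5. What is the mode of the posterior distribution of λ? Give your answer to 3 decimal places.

Σxᵢ = 5+10+2+12+12+0+5 = 46, with n = 7.
Posterior ∝ λ^4e^(−0.6λ) · λ^46e^(−7λ) = λ^50e^(−7.6λ), i.e. Gamma(shape=51, rate=7.6).
The mode of a Gamma(a, b) with a ≥ 1 (shape–rate) is (a−1)/b = 50/7.6 ≈ 6.579.

λ̂_MAP = 6.579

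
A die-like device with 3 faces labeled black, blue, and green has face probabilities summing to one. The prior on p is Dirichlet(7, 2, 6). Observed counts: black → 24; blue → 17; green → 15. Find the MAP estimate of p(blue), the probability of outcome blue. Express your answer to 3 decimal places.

The posterior is Dirichlet(αᵢ + nᵢ) = Dirichlet(31, 19, 21).
For a Dirichlet(a₁,…,a_K) with all aᵢ > 1, the mode has j-th component (aⱼ − 1)/(Σaᵢ − K).
Here Σaᵢ = 71 and K = 3, so p(blue) = (19 − 1)/(71 − 3) = 18/68 ≈ 0.265.

MAP estimate of p(blue) = 0.265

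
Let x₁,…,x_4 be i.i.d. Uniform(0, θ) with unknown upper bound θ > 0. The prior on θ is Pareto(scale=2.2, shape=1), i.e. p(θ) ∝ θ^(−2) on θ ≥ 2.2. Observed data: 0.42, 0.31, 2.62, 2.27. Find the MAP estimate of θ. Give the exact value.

The Uniform(0, θ) likelihood is θ^(−n) for θ ≥ max(xᵢ), zero otherwise. Here max(xᵢ) = 2.62.
Posterior ∝ θ^(−2) · θ^(−4) = θ^(−6) on θ ≥ max(2.2, 2.62) = 2.62.
This density is strictly decreasing in θ, so the posterior mode lies at the lower boundary of the support.

θ̂_MAP = 2.62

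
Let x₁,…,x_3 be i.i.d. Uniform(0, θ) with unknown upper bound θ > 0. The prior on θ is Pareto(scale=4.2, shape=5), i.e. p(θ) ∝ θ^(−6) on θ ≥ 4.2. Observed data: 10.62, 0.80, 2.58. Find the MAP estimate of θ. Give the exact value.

The Uniform(0, θ) likelihood is θ^(−n) for θ ≥ max(xᵢ), zero otherwise. Here max(xᵢ) = 10.62.
Posterior ∝ θ^(−6) · θ^(−3) = θ^(−9) on θ ≥ max(4.2, 10.62) = 10.62.
This density is strictly decreasing in θ, so the posterior mode lies at the lower boundary of the support.

θ̂_MAP = 10.62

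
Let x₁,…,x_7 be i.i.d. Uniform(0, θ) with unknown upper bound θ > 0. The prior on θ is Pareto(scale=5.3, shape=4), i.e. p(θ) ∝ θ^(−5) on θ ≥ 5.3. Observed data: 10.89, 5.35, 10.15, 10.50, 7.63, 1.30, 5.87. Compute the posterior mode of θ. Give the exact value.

The Uniform(0, θ) likelihood is θ^(−n) for θ ≥ max(xᵢ), zero otherwise. Here max(xᵢ) = 10.89.
Posterior ∝ θ^(−5) · θ^(−7) = θ^(−12) on θ ≥ max(5.3, 10.89) = 10.89.
This density is strictly decreasing in θ, so the posterior mode lies at the lower boundary of the support.

θ̂_MAP = 10.89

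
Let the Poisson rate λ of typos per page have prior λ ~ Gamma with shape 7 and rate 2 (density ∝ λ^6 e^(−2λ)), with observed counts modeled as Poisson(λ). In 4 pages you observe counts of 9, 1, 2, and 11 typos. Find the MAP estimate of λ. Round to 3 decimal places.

λ̂_MAP = 4.833

Σxᵢ = 9+1+2+11 = 23, with n = 4.
Posterior ∝ λ^6e^(−2λ) · λ^23e^(−4λ) = λ^29e^(−6λ), i.e. Gamma(shape=30, rate=6).
The mode of a Gamma(a, b) with a ≥ 1 (shape–rate) is (a−1)/b = 29/6 ≈ 4.833.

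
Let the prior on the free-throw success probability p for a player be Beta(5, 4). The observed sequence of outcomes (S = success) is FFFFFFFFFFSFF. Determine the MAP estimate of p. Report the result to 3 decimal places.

p̂_MAP = 0.250

Prior: Beta(5, 4).
Data: 1 success in 13 trials (from the sequence). The binomial likelihood contributes p(1−p)^12, so the posterior is Beta(5+1, 4+12) = Beta(6, 16).
For Beta(a, b) with a, b > 1 the mode is (a−1)/(a+b−2) = 5/20 ≈ 0.250.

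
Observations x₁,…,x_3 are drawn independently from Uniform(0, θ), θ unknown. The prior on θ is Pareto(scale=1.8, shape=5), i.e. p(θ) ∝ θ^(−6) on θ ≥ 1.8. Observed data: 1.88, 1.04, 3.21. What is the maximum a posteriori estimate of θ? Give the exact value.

The Uniform(0, θ) likelihood is θ^(−n) for θ ≥ max(xᵢ), zero otherwise. Here max(xᵢ) = 3.21.
Posterior ∝ θ^(−6) · θ^(−3) = θ^(−9) on θ ≥ max(1.8, 3.21) = 3.21.
This density is strictly decreasing in θ, so the posterior mode lies at the lower boundary of the support.

θ̂_MAP = 3.21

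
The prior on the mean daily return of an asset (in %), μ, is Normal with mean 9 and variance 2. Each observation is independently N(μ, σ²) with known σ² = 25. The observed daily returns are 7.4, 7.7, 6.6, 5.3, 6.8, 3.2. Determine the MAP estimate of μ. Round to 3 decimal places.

n = 6; x̄ = (7.4 + 7.7 + 6.6 + 5.3 + 6.8 + 3.2)/6 = 37/6 = 37/6 ≈ 6.1667.
For a Normal prior and Normal likelihood with known variance, the posterior is Normal; its mode equals its mean, the precision-weighted average.
Prior precision 1/σ₀² = 1/2 = 0.5; data precision n/σ² = 6/25 = 0.24.
μ̂ = (0.5·9 + 0.24·(37/6)) / (0.5 + 0.24) = 5.98/0.74 = 299/37 ≈ 8.081.

μ̂_MAP = 8.081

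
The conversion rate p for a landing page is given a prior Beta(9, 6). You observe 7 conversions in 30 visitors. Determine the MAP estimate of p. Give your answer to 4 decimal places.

p̂_MAP = 0.3488

Prior: Beta(9, 6).
Data: 7 successes in 30 trials. The binomial likelihood contributes p^7(1−p)^23, so the posterior is Beta(9+7, 6+23) = Beta(16, 29).
For Beta(a, b) with a, b > 1 the mode is (a−1)/(a+b−2) = 15/43 ≈ 0.3488.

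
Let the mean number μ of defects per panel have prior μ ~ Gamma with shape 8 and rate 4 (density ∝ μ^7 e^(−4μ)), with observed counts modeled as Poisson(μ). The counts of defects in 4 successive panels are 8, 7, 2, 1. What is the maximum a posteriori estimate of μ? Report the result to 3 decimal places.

μ̂_MAP = 3.125

Σxᵢ = 8+7+2+1 = 18, with n = 4.
Posterior ∝ μ^7e^(−4μ) · μ^18e^(−4μ) = μ^25e^(−8μ), i.e. Gamma(shape=26, rate=8).
The mode of a Gamma(a, b) with a ≥ 1 (shape–rate) is (a−1)/b = 25/8 ≈ 3.125.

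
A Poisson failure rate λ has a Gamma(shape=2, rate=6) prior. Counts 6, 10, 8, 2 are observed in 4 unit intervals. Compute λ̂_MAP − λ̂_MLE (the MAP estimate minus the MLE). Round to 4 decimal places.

Σxᵢ = 26. Posterior is Gamma(28, 10); MAP = (28−1)/10 = 27/10 ≈ 2.70000.
MLE = x̄ = 26/4 ≈ 6.50000.
Difference = 27/10 − 26/4 = -19/5 ≈ -3.8000.

MAP − MLE = -3.8000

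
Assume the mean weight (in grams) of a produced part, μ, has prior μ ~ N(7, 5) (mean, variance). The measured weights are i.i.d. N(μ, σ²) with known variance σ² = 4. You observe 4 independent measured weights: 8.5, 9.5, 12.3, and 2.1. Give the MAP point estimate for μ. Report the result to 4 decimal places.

n = 4; x̄ = (8.5 + 9.5 + 12.3 + 2.1)/4 = 32.4/4 = 8.1.
For a Normal prior and Normal likelihood with known variance, the posterior is Normal; its mode equals its mean, the precision-weighted average.
Prior precision 1/σ₀² = 1/5 = 0.2; data precision n/σ² = 4/4 = 1.
μ̂ = (0.2·7 + 1·8.1) / (0.2 + 1) = 9.5/1.2 = 95/12 ≈ 7.9167.

μ̂_MAP = 7.9167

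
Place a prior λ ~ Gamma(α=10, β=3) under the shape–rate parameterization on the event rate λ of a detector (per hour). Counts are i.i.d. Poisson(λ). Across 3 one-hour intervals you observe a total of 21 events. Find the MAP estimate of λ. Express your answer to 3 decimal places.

Σxᵢ = 21, n = 3.
Posterior ∝ λ^9e^(−3λ) · λ^21e^(−3λ) = λ^30e^(−6λ), i.e. Gamma(shape=31, rate=6).
The mode of a Gamma(a, b) with a ≥ 1 (shape–rate) is (a−1)/b = 30/6 ≈ 5.000.

λ̂_MAP = 5.000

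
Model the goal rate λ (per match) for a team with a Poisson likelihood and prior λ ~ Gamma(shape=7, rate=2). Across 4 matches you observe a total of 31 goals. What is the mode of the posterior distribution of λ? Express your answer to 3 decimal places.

Σxᵢ = 31, n = 4.
Posterior ∝ λ^6e^(−2λ) · λ^31e^(−4λ) = λ^37e^(−6λ), i.e. Gamma(shape=38, rate=6).
The mode of a Gamma(a, b) with a ≥ 1 (shape–rate) is (a−1)/b = 37/6 ≈ 6.167.

λ̂_MAP = 6.167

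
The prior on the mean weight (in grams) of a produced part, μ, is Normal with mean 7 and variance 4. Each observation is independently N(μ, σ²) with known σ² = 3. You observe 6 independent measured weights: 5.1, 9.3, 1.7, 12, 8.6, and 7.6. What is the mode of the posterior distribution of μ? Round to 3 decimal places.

n = 6; x̄ = (5.1 + 9.3 + 1.7 + 12 + 8.6 + 7.6)/6 = 44.3/6 = 443/60 ≈ 7.3833.
For a Normal prior and Normal likelihood with known variance, the posterior is Normal; its mode equals its mean, the precision-weighted average.
Prior precision 1/σ₀² = 1/4 = 0.25; data precision n/σ² = 6/3 = 2.
μ̂ = (0.25·7 + 2·(443/60)) / (0.25 + 2) = (991/60)/2.25 = 991/135 ≈ 7.341.

μ̂_MAP = 7.341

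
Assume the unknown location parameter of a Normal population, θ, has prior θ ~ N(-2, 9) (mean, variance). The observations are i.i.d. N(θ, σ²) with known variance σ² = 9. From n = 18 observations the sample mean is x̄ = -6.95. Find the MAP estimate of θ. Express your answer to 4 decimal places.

n = 18, x̄ = -6.95.
For a Normal prior and Normal likelihood with known variance, the posterior is Normal; its mode equals its mean, the precision-weighted average.
Prior precision 1/σ₀² = 1/9; data precision n/σ² = 18/9 = 2.
θ̂ = ((1/9)·(-2) + 2·(-6.95)) / (1/9 + 2) = (-1271/90)/(19/9) = -1271/190 ≈ -6.6895.

θ̂_MAP = -6.6895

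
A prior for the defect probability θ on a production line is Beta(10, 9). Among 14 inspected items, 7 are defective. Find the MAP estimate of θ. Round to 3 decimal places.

θ̂_MAP = 0.516

Prior: Beta(10, 9).
Data: 7 successes in 14 trials. The binomial likelihood contributes θ^7(1−θ)^7, so the posterior is Beta(10+7, 9+7) = Beta(17, 16).
For Beta(a, b) with a, b > 1 the mode is (a−1)/(a+b−2) = 16/31 ≈ 0.516.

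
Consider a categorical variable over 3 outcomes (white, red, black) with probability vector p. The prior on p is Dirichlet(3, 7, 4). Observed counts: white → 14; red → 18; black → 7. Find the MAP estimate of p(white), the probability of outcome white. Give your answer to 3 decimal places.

The posterior is Dirichlet(αᵢ + nᵢ) = Dirichlet(17, 25, 11).
For a Dirichlet(a₁,…,a_K) with all aᵢ > 1, the mode has j-th component (aⱼ − 1)/(Σaᵢ − K).
Here Σaᵢ = 53 and K = 3, so p(white) = (17 − 1)/(53 − 3) = 16/50 ≈ 0.320.

MAP estimate of p(white) = 0.320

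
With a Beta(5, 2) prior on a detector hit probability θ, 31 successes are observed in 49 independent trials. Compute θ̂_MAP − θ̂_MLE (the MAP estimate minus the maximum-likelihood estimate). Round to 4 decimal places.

MAP − MLE = 0.0155

Posterior is Beta(36, 20); MAP = (36−1)/(56−2) = 35/54 ≈ 0.64815.
MLE ignores the prior: θ̂_MLE = k/n = 31/49 ≈ 0.63265.
Difference = 35/54 − 31/49 = 41/2646 ≈ 0.0155.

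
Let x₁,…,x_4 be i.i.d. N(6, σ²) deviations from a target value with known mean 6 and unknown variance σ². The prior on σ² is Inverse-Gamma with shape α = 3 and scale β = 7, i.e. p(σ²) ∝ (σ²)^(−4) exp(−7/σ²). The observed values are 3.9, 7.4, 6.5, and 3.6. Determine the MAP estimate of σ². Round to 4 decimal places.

Sum of squared deviations about the known mean: SS = (3.9−6)² + (7.4−6)² + (6.5−6)² + (3.6−6)² = 12.38.
The Normal likelihood contributes (σ²)^(−n/2) exp(−SS/(2σ²)), so the posterior is Inverse-Gamma(α + n/2, β + SS/2) = Inverse-Gamma(5, 13.19).
The mode of Inverse-Gamma(a, b) is b/(a+1) = 13.19/6 ≈ 2.1983.

σ̂²_MAP = 2.1983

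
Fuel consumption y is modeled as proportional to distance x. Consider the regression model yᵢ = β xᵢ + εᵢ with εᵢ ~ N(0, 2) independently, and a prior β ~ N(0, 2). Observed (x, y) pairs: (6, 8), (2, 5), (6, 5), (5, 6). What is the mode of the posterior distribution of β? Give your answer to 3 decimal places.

log p(β | y) = −Σ(yᵢ − βxᵢ)²/(2·2) − β²/(2·2) + const.
Setting the derivative to zero: Σxᵢ(yᵢ − βxᵢ)/2 − β/2 = 0, so β = Σxᵢyᵢ / (Σxᵢ² + σ²/τ²).
Σxᵢyᵢ = 6·8 + 2·5 + 6·5 + 5·6 = 118; Σxᵢ² = 101; σ²/τ² = 1.
β̂_MAP = 118 / (101 + 1) = 118/102 ≈ 1.157.

β̂_MAP = 1.157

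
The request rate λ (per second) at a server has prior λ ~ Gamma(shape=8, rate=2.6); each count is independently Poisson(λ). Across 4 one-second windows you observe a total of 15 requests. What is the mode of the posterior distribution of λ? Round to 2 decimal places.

λ̂_MAP = 3.33

Σxᵢ = 15, n = 4.
Posterior ∝ λ^7e^(−2.6λ) · λ^15e^(−4λ) = λ^22e^(−6.6λ), i.e. Gamma(shape=23, rate=6.6).
The mode of a Gamma(a, b) with a ≥ 1 (shape–rate) is (a−1)/b = 22/6.6 ≈ 3.33.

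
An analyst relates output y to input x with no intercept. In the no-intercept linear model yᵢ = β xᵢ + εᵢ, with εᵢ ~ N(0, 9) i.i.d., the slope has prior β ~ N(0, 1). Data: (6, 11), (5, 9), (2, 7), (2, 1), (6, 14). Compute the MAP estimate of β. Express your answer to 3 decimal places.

log p(β | y) = −Σ(yᵢ − βxᵢ)²/(2·9) − β²/(2·1) + const.
Setting the derivative to zero: Σxᵢ(yᵢ − βxᵢ)/9 − β/1 = 0, so β = Σxᵢyᵢ / (Σxᵢ² + σ²/τ²).
Σxᵢyᵢ = 6·11 + 5·9 + 2·7 + 2·1 + 6·14 = 211; Σxᵢ² = 105; σ²/τ² = 9.
β̂_MAP = 211 / (105 + 9) = 211/114 ≈ 1.851.

β̂_MAP = 1.851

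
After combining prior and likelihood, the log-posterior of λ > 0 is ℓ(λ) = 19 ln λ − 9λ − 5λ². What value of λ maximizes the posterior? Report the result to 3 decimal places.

ℓ'(λ) = 19/λ − 9 − 10λ. Setting this to zero and multiplying by λ: 10λ² + 9λ − 19 = 0.
λ = (−9 + √(9² + 4·10·19)) / (2·10) = (−9 + √841) / 20 = (−9 + 29)/20 = 1.
ℓ''(λ) = −19/λ² − 10 < 0, confirming a maximum.

λ̂_MAP = 1.000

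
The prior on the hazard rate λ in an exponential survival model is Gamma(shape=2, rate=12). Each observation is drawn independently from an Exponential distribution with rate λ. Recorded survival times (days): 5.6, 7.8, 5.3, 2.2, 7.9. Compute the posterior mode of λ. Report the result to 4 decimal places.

λ̂_MAP = 0.1471

The Exponential(rate=λ) likelihood is ∝ λ^n e^(−λΣtᵢ). Here n = 5 and Σtᵢ = 5.6 + 7.8 + 5.3 + 2.2 + 7.9 = 28.8.
Posterior ∝ λe^(−12λ) · λ^5e^(−28.8λ) = λ^6e^(−40.8λ), i.e. Gamma(7, 40.8).
Mode = (a−1)/b = 6/40.8 ≈ 0.1471.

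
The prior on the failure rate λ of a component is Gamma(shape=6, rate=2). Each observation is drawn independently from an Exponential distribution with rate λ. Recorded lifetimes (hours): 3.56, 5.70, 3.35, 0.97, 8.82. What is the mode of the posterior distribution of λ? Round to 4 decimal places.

λ̂_MAP = 0.4098

The Exponential(rate=λ) likelihood is ∝ λ^n e^(−λΣtᵢ). Here n = 5 and Σtᵢ = 3.56 + 5.70 + 3.35 + 0.97 + 8.82 = 22.40.
Posterior ∝ λ^5e^(−2λ) · λ^5e^(−22.40λ) = λ^10e^(−24.40λ), i.e. Gamma(11, 24.40).
Mode = (a−1)/b = 10/24.40 ≈ 0.4098.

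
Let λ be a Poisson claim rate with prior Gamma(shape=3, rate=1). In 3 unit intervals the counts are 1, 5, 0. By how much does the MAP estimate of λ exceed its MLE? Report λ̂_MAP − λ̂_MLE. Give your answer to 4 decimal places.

MAP − MLE = 0.0000

Σxᵢ = 6. Posterior is Gamma(9, 4); MAP = (9−1)/4 = 8/4 ≈ 2.00000.
MLE = x̄ = 6/3 ≈ 2.00000.
Difference = 8/4 − 6/3 = 0 ≈ 0.0000.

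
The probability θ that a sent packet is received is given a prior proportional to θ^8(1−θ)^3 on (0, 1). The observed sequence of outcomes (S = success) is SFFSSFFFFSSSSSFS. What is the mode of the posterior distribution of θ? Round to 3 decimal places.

The prior density ∝ θ^8(1−θ)^3 is the kernel of Beta(9, 4).
Data: 9 successes in 16 trials (from the sequence). The binomial likelihood contributes θ^9(1−θ)^7, so the posterior is Beta(9+9, 4+7) = Beta(18, 11).
For Beta(a, b) with a, b > 1 the mode is (a−1)/(a+b−2) = 17/27 ≈ 0.630.

θ̂_MAP = 0.630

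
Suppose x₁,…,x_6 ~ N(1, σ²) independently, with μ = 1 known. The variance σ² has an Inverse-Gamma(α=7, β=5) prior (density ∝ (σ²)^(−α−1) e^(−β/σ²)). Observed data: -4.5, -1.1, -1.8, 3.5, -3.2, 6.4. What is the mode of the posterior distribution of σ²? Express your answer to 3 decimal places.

σ̂²_MAP = 4.798

Sum of squared deviations about the known mean: SS = (-4.5−1)² + (-1.1−1)² + (-1.8−1)² + (3.5−1)² + (-3.2−1)² + (6.4−1)² = 95.55.
The Normal likelihood contributes (σ²)^(−n/2) exp(−SS/(2σ²)), so the posterior is Inverse-Gamma(α + n/2, β + SS/2) = Inverse-Gamma(10, 52.775).
The mode of Inverse-Gamma(a, b) is b/(a+1) = 52.775/11 ≈ 4.798.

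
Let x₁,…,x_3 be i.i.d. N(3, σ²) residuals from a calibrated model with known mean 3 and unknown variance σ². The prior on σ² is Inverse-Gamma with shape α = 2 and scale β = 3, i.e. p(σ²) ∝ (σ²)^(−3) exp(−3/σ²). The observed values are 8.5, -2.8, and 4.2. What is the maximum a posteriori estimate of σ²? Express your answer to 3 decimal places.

Sum of squared deviations about the known mean: SS = (8.5−3)² + (-2.8−3)² + (4.2−3)² = 65.33.
The Normal likelihood contributes (σ²)^(−n/2) exp(−SS/(2σ²)), so the posterior is Inverse-Gamma(α + n/2, β + SS/2) = Inverse-Gamma(3.5, 35.665).
The mode of Inverse-Gamma(a, b) is b/(a+1) = 35.665/4.5 ≈ 7.926.

σ̂²_MAP = 7.926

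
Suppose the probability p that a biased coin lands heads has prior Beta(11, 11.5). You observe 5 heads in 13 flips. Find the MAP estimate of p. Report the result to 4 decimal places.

p̂_MAP = 0.4478

Prior: Beta(11, 11.5).
Data: 5 successes in 13 trials. The binomial likelihood contributes p^5(1−p)^8, so the posterior is Beta(11+5, 11.5+8) = Beta(16, 19.5).
For Beta(a, b) with a, b > 1 the mode is (a−1)/(a+b−2) = 15/33.5 ≈ 0.4478.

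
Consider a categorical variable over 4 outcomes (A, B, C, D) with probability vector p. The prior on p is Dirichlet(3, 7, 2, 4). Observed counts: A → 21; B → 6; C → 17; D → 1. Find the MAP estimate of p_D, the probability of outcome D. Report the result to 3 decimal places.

MAP estimate of p_D = 0.070

The posterior is Dirichlet(αᵢ + nᵢ) = Dirichlet(24, 13, 19, 5).
For a Dirichlet(a₁,…,a_K) with all aᵢ > 1, the mode has j-th component (aⱼ − 1)/(Σaᵢ − K).
Here Σaᵢ = 61 and K = 4, so p_D = (5 − 1)/(61 − 4) = 4/57 ≈ 0.070.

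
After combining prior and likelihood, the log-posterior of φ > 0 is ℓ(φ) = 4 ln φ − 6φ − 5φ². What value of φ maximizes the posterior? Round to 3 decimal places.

φ̂_MAP = 0.400

ℓ'(φ) = 4/φ − 6 − 10φ. Setting this to zero and multiplying by φ: 10φ² + 6φ − 4 = 0.
φ = (−6 + √(6² + 4·10·4)) / (2·10) = (−6 + √196) / 20 = (−6 + 14)/20 = 2/5.
ℓ''(φ) = −4/φ² − 10 < 0, confirming a maximum.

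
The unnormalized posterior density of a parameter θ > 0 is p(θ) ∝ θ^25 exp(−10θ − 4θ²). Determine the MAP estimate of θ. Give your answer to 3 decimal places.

ℓ'(θ) = 25/θ − 10 − 8θ. Setting this to zero and multiplying by θ: 8θ² + 10θ − 25 = 0.
θ = (−10 + √(10² + 4·8·25)) / (2·8) = (−10 + √900) / 16 = (−10 + 30)/16 = 5/4.
ℓ''(θ) = −25/θ² − 8 < 0, confirming a maximum.

θ̂_MAP = 1.250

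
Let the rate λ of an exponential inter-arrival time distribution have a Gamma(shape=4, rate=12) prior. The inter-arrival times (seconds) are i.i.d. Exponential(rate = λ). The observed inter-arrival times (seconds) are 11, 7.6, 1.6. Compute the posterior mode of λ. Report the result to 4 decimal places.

The Exponential(rate=λ) likelihood is ∝ λ^n e^(−λΣtᵢ). Here n = 3 and Σtᵢ = 11 + 7.6 + 1.6 = 20.2.
Posterior ∝ λ^3e^(−12λ) · λ^3e^(−20.2λ) = λ^6e^(−32.2λ), i.e. Gamma(7, 32.2).
Mode = (a−1)/b = 6/32.2 ≈ 0.1863.

λ̂_MAP = 0.1863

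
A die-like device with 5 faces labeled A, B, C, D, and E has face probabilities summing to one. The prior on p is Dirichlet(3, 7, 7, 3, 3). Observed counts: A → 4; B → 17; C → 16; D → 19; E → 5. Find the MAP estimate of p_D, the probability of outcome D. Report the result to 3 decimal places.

MAP estimate of p_D = 0.266

The posterior is Dirichlet(αᵢ + nᵢ) = Dirichlet(7, 24, 23, 22, 8).
For a Dirichlet(a₁,…,a_K) with all aᵢ > 1, the mode has j-th component (aⱼ − 1)/(Σaᵢ − K).
Here Σaᵢ = 84 and K = 5, so p_D = (22 − 1)/(84 − 5) = 21/79 ≈ 0.266.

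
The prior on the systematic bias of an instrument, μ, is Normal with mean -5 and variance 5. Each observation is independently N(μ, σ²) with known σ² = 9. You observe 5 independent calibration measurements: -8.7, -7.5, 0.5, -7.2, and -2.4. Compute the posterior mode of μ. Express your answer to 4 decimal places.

μ̂_MAP = -5.0441

n = 5; x̄ = ((-8.7) + (-7.5) + 0.5 + (-7.2) + (-2.4))/5 = -25.3/5 = -5.06.
For a Normal prior and Normal likelihood with known variance, the posterior is Normal; its mode equals its mean, the precision-weighted average.
Prior precision 1/σ₀² = 1/5 = 0.2; data precision n/σ² = 5/9.
μ̂ = (0.2·(-5) + (5/9)·(-5.06)) / (0.2 + 5/9) = (-343/90)/(34/45) = -343/68 ≈ -5.0441.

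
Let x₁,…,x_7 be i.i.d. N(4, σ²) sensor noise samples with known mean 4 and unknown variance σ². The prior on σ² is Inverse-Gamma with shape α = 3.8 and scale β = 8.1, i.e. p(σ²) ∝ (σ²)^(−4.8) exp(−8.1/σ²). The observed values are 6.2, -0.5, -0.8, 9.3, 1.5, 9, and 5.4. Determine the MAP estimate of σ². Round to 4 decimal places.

σ̂²_MAP = 7.5681

Sum of squared deviations about the known mean: SS = (6.2−4)² + (-0.5−4)² + (-0.8−4)² + (9.3−4)² + (1.5−4)² + (9−4)² + (5.4−4)² = 109.43.
The Normal likelihood contributes (σ²)^(−n/2) exp(−SS/(2σ²)), so the posterior is Inverse-Gamma(α + n/2, β + SS/2) = Inverse-Gamma(7.3, 62.815).
The mode of Inverse-Gamma(a, b) is b/(a+1) = 62.815/8.3 ≈ 7.5681.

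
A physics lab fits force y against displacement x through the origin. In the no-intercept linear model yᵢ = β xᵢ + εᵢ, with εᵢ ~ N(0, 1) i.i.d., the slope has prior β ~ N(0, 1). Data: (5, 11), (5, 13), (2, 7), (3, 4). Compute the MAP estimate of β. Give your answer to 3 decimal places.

log p(β | y) = −Σ(yᵢ − βxᵢ)²/(2·1) − β²/(2·1) + const.
Setting the derivative to zero: Σxᵢ(yᵢ − βxᵢ)/1 − β/1 = 0, so β = Σxᵢyᵢ / (Σxᵢ² + σ²/τ²).
Σxᵢyᵢ = 5·11 + 5·13 + 2·7 + 3·4 = 146; Σxᵢ² = 63; σ²/τ² = 1.
β̂_MAP = 146 / (63 + 1) = 146/64 ≈ 2.281.

β̂_MAP = 2.281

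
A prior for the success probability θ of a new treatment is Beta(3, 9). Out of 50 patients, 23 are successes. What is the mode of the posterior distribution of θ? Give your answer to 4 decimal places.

Prior: Beta(3, 9).
Data: 23 successes in 50 trials. The binomial likelihood contributes θ^23(1−θ)^27, so the posterior is Beta(3+23, 9+27) = Beta(26, 36).
For Beta(a, b) with a, b > 1 the mode is (a−1)/(a+b−2) = 25/60 ≈ 0.4167.

θ̂_MAP = 0.4167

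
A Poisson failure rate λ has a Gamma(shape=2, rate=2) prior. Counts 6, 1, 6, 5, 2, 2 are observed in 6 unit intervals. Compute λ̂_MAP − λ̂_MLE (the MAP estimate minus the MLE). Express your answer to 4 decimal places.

MAP − MLE = -0.7917

Σxᵢ = 22. Posterior is Gamma(24, 8); MAP = (24−1)/8 = 23/8 ≈ 2.87500.
MLE = x̄ = 22/6 ≈ 3.66667.
Difference = 23/8 − 22/6 = -19/24 ≈ -0.7917.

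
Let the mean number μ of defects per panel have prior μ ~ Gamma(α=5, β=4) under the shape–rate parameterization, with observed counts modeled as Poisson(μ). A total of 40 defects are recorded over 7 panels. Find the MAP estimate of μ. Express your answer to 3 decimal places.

Σxᵢ = 40, n = 7.
Posterior ∝ μ^4e^(−4μ) · μ^40e^(−7μ) = μ^44e^(−11μ), i.e. Gamma(shape=45, rate=11).
The mode of a Gamma(a, b) with a ≥ 1 (shape–rate) is (a−1)/b = 44/11 ≈ 4.000.

μ̂_MAP = 4.000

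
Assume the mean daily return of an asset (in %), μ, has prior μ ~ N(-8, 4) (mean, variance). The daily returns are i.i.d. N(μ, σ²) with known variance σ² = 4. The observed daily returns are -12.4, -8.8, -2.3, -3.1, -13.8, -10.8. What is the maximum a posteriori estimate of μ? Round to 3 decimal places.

n = 6; x̄ = ((-12.4) + (-8.8) + (-2.3) + (-3.1) + (-13.8) + (-10.8))/6 = -51.2/6 = -128/15 ≈ -8.5333.
For a Normal prior and Normal likelihood with known variance, the posterior is Normal; its mode equals its mean, the precision-weighted average.
Prior precision 1/σ₀² = 1/4 = 0.25; data precision n/σ² = 6/4 = 1.5.
μ̂ = (0.25·(-8) + 1.5·(-128/15)) / (0.25 + 1.5) = (-14.8)/1.75 = -296/35 ≈ -8.457.

μ̂_MAP = -8.457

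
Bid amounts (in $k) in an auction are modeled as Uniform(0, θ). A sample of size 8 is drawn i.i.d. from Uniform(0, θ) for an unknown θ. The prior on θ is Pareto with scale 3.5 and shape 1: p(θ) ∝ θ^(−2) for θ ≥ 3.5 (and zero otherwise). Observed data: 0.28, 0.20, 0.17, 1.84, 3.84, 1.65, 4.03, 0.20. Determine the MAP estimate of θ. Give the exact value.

The Uniform(0, θ) likelihood is θ^(−n) for θ ≥ max(xᵢ), zero otherwise. Here max(xᵢ) = 4.03.
Posterior ∝ θ^(−2) · θ^(−8) = θ^(−10) on θ ≥ max(3.5, 4.03) = 4.03.
This density is strictly decreasing in θ, so the posterior mode lies at the lower boundary of the support.

θ̂_MAP = 4.03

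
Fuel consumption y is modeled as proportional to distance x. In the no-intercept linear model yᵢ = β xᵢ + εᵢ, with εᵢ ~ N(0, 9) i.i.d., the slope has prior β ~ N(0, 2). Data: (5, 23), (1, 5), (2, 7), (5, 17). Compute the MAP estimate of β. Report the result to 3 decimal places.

β̂_MAP = 3.681

log p(β | y) = −Σ(yᵢ − βxᵢ)²/(2·9) − β²/(2·2) + const.
Setting the derivative to zero: Σxᵢ(yᵢ − βxᵢ)/9 − β/2 = 0, so β = Σxᵢyᵢ / (Σxᵢ² + σ²/τ²).
Σxᵢyᵢ = 5·23 + 1·5 + 2·7 + 5·17 = 219; Σxᵢ² = 55; σ²/τ² = 4.5.
β̂_MAP = 219 / (55 + 4.5) = 219/59.5 ≈ 3.681.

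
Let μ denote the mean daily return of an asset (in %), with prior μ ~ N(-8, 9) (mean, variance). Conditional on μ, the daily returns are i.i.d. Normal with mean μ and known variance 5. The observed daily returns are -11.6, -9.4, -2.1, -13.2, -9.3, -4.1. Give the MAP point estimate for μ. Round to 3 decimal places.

n = 6; x̄ = ((-11.6) + (-9.4) + (-2.1) + (-13.2) + (-9.3) + (-4.1))/6 = -49.7/6 = -497/60 ≈ -8.2833.
For a Normal prior and Normal likelihood with known variance, the posterior is Normal; its mode equals its mean, the precision-weighted average.
Prior precision 1/σ₀² = 1/9; data precision n/σ² = 6/5 = 1.2.
μ̂ = ((1/9)·(-8) + 1.2·(-497/60)) / (1/9 + 1.2) = (-4873/450)/(59/45) = -4873/590 ≈ -8.259.

μ̂_MAP = -8.259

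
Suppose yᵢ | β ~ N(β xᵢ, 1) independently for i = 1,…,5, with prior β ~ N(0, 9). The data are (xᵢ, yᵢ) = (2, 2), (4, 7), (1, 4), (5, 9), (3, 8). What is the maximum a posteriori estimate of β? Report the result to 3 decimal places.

log p(β | y) = −Σ(yᵢ − βxᵢ)²/(2·1) − β²/(2·9) + const.
Setting the derivative to zero: Σxᵢ(yᵢ − βxᵢ)/1 − β/9 = 0, so β = Σxᵢyᵢ / (Σxᵢ² + σ²/τ²).
Σxᵢyᵢ = 2·2 + 4·7 + 1·4 + 5·9 + 3·8 = 105; Σxᵢ² = 55; σ²/τ² = 1/9.
β̂_MAP = 105 / (55 + 1/9) = 105/(496/9) = 945/496 ≈ 1.905.

β̂_MAP = 1.905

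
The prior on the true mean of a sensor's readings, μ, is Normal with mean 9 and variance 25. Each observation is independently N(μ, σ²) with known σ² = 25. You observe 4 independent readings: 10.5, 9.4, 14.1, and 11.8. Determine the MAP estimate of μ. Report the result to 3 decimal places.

n = 4; x̄ = (10.5 + 9.4 + 14.1 + 11.8)/4 = 45.8/4 = 11.45.
For a Normal prior and Normal likelihood with known variance, the posterior is Normal; its mode equals its mean, the precision-weighted average.
Prior precision 1/σ₀² = 1/25 = 0.04; data precision n/σ² = 4/25 = 0.16.
μ̂ = (0.04·9 + 0.16·11.45) / (0.04 + 0.16) = 2.192/0.2 = 10.960.

μ̂_MAP = 10.960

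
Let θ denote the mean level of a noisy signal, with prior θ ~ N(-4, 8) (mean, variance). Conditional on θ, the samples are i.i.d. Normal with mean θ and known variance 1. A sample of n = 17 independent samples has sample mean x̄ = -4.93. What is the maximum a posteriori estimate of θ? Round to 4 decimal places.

n = 17, x̄ = -4.93.
For a Normal prior and Normal likelihood with known variance, the posterior is Normal; its mode equals its mean, the precision-weighted average.
Prior precision 1/σ₀² = 1/8 = 0.125; data precision n/σ² = 17/1 = 17.
θ̂ = (0.125·(-4) + 17·(-4.93)) / (0.125 + 17) = (-84.31)/17.125 = -16862/3425 ≈ -4.9232.

θ̂_MAP = -4.9232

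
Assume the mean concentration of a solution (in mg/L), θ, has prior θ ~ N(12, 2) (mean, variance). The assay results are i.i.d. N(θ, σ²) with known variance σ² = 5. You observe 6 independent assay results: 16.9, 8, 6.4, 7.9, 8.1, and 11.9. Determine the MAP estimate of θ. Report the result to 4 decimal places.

θ̂_MAP = 10.4941

n = 6; x̄ = (16.9 + 8 + 6.4 + 7.9 + 8.1 + 11.9)/6 = 59.2/6 = 148/15 ≈ 9.8667.
For a Normal prior and Normal likelihood with known variance, the posterior is Normal; its mode equals its mean, the precision-weighted average.
Prior precision 1/σ₀² = 1/2 = 0.5; data precision n/σ² = 6/5 = 1.2.
θ̂ = (0.5·12 + 1.2·(148/15)) / (0.5 + 1.2) = 17.84/1.7 = 892/85 ≈ 10.4941.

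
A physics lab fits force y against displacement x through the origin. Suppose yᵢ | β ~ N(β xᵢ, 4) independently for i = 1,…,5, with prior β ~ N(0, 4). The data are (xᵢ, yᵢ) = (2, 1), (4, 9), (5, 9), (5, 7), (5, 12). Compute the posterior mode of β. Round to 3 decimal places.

log p(β | y) = −Σ(yᵢ − βxᵢ)²/(2·4) − β²/(2·4) + const.
Setting the derivative to zero: Σxᵢ(yᵢ − βxᵢ)/4 − β/4 = 0, so β = Σxᵢyᵢ / (Σxᵢ² + σ²/τ²).
Σxᵢyᵢ = 2·1 + 4·9 + 5·9 + 5·7 + 5·12 = 178; Σxᵢ² = 95; σ²/τ² = 1.
β̂_MAP = 178 / (95 + 1) = 178/96 ≈ 1.854.

β̂_MAP = 1.854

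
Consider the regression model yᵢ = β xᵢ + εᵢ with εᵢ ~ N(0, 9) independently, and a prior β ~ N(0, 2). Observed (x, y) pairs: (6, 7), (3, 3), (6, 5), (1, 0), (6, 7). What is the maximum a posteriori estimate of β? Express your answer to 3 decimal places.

β̂_MAP = 1.004

log p(β | y) = −Σ(yᵢ − βxᵢ)²/(2·9) − β²/(2·2) + const.
Setting the derivative to zero: Σxᵢ(yᵢ − βxᵢ)/9 − β/2 = 0, so β = Σxᵢyᵢ / (Σxᵢ² + σ²/τ²).
Σxᵢyᵢ = 6·7 + 3·3 + 6·5 + 1·0 + 6·7 = 123; Σxᵢ² = 118; σ²/τ² = 4.5.
β̂_MAP = 123 / (118 + 4.5) = 123/122.5 ≈ 1.004.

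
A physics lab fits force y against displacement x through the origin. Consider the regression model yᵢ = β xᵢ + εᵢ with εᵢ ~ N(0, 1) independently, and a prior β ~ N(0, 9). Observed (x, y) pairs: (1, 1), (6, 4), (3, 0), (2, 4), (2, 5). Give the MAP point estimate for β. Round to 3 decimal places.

log p(β | y) = −Σ(yᵢ − βxᵢ)²/(2·1) − β²/(2·9) + const.
Setting the derivative to zero: Σxᵢ(yᵢ − βxᵢ)/1 − β/9 = 0, so β = Σxᵢyᵢ / (Σxᵢ² + σ²/τ²).
Σxᵢyᵢ = 1·1 + 6·4 + 3·0 + 2·4 + 2·5 = 43; Σxᵢ² = 54; σ²/τ² = 1/9.
β̂_MAP = 43 / (54 + 1/9) = 43/(487/9) = 387/487 ≈ 0.795.

β̂_MAP = 0.795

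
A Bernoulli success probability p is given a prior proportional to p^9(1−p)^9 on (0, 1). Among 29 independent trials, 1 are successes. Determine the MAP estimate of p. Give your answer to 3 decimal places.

The prior density ∝ p^9(1−p)^9 is the kernel of Beta(10, 10).
Data: 1 success in 29 trials. The binomial likelihood contributes p(1−p)^28, so the posterior is Beta(10+1, 10+28) = Beta(11, 38).
For Beta(a, b) with a, b > 1 the mode is (a−1)/(a+b−2) = 10/47 ≈ 0.213.

p̂_MAP = 0.213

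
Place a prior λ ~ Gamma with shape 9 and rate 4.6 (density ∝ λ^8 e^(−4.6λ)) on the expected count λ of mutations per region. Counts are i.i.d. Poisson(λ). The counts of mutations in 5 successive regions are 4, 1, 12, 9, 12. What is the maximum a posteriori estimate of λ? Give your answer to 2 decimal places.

Σxᵢ = 4+1+12+9+12 = 38, with n = 5.
Posterior ∝ λ^8e^(−4.6λ) · λ^38e^(−5λ) = λ^46e^(−9.6λ), i.e. Gamma(shape=47, rate=9.6).
The mode of a Gamma(a, b) with a ≥ 1 (shape–rate) is (a−1)/b = 46/9.6 ≈ 4.79.

λ̂_MAP = 4.79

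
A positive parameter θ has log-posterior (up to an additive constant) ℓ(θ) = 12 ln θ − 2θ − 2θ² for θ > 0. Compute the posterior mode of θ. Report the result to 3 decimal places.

ℓ'(θ) = 12/θ − 2 − 4θ. Setting this to zero and multiplying by θ: 4θ² + 2θ − 12 = 0.
θ = (−2 + √(2² + 4·4·12)) / (2·4) = (−2 + √196) / 8 = (−2 + 14)/8 = 3/2.
ℓ''(θ) = −12/θ² − 4 < 0, confirming a maximum.

θ̂_MAP = 1.500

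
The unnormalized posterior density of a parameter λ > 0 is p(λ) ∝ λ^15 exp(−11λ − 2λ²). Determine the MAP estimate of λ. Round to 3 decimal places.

λ̂_MAP = 1.000

ℓ'(λ) = 15/λ − 11 − 4λ. Setting this to zero and multiplying by λ: 4λ² + 11λ − 15 = 0.
λ = (−11 + √(11² + 4·4·15)) / (2·4) = (−11 + √361) / 8 = (−11 + 19)/8 = 1.
ℓ''(λ) = −15/λ² − 4 < 0, confirming a maximum.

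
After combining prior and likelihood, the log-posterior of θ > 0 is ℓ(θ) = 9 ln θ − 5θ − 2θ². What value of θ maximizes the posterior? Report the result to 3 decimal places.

θ̂_MAP = 1.000

ℓ'(θ) = 9/θ − 5 − 4θ. Setting this to zero and multiplying by θ: 4θ² + 5θ − 9 = 0.
θ = (−5 + √(5² + 4·4·9)) / (2·4) = (−5 + √169) / 8 = (−5 + 13)/8 = 1.
ℓ''(θ) = −9/θ² − 4 < 0, confirming a maximum.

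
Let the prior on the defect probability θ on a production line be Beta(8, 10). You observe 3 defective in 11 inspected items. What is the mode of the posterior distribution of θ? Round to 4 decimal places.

Prior: Beta(8, 10).
Data: 3 successes in 11 trials. The binomial likelihood contributes θ^3(1−θ)^8, so the posterior is Beta(8+3, 10+8) = Beta(11, 18).
For Beta(a, b) with a, b > 1 the mode is (a−1)/(a+b−2) = 10/27 ≈ 0.3704.

θ̂_MAP = 0.3704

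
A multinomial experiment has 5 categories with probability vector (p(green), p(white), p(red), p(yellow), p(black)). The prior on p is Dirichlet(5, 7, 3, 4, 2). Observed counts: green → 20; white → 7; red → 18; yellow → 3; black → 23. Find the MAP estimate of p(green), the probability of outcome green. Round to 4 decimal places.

The posterior is Dirichlet(αᵢ + nᵢ) = Dirichlet(25, 14, 21, 7, 25).
For a Dirichlet(a₁,…,a_K) with all aᵢ > 1, the mode has j-th component (aⱼ − 1)/(Σaᵢ − K).
Here Σaᵢ = 92 and K = 5, so p(green) = (25 − 1)/(92 − 5) = 24/87 ≈ 0.2759.

MAP estimate of p(green) = 0.2759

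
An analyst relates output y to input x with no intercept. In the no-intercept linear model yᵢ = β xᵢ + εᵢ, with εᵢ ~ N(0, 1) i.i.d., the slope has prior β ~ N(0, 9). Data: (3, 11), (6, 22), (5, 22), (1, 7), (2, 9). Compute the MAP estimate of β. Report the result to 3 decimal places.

log p(β | y) = −Σ(yᵢ − βxᵢ)²/(2·1) − β²/(2·9) + const.
Setting the derivative to zero: Σxᵢ(yᵢ − βxᵢ)/1 − β/9 = 0, so β = Σxᵢyᵢ / (Σxᵢ² + σ²/τ²).
Σxᵢyᵢ = 3·11 + 6·22 + 5·22 + 1·7 + 2·9 = 300; Σxᵢ² = 75; σ²/τ² = 1/9.
β̂_MAP = 300 / (75 + 1/9) = 300/(676/9) = 675/169 ≈ 3.994.

β̂_MAP = 3.994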